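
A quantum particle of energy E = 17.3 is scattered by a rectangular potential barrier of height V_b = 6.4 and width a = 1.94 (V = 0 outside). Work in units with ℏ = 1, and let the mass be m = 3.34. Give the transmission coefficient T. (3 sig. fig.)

T = 0.970

Above the barrier the interior wavenumber is k₂ = √(2m(E − V_b))/ℏ = 8.533, giving phase k₂a = 16.55.
T = [1 + V_b² sin²(k₂a) / (4E(E − V_b))]⁻¹ = 1/1.030 = 0.970.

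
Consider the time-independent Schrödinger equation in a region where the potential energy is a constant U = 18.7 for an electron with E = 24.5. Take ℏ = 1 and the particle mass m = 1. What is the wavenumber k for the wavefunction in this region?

With E > U the solution is oscillatory, ψ ∝ e^{±ikx} with k = √(2m(E − U))/ℏ.
k = √(2 × 1 × 5.8) = 3.406.

k = 3.41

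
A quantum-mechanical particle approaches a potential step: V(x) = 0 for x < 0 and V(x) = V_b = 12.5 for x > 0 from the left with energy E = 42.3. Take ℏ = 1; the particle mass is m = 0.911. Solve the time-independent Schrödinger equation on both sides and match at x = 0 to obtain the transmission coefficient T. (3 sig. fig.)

T = 0.992

The wavenumbers are k₁ = √(2mE)/ℏ = 8.779 on the left and k₂ = √(2m(E − V_b))/ℏ = 7.369 on the right.
Matching ψ and ψ′ at x = 0 gives r = (k₁ − k₂)/(k₁ + k₂), so R = r² = 0.007629 and T = 1 − R = 0.9924.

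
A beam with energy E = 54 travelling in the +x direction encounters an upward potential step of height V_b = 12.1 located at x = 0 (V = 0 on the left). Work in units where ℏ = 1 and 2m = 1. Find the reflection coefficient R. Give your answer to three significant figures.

The wavenumbers are k₁ = √(2mE)/ℏ = 7.348 on the left and k₂ = √(2m(E − V_b))/ℏ = 6.473 on the right.
Continuity of ψ and ψ′ at the step yields the reflection amplitude r = (k₁ − k₂)/(k₁ + k₂) = 0.06334; thus R = |r|² = 0.004012, T = 0.9960.

R = 0.00401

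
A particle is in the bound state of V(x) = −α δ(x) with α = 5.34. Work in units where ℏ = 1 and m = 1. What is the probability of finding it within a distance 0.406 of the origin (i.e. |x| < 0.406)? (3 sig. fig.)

The normalised bound state is ψ = √κ e^{−κ|x|} with κ = mα/ℏ² = 5.340.
P(|x| < d) = ∫_{−d}^{d} κ e^{−2κ|x|} dx = 1 − e^{−2κd} = 1 − e^{−4.336} = 0.9869.

P = 0.987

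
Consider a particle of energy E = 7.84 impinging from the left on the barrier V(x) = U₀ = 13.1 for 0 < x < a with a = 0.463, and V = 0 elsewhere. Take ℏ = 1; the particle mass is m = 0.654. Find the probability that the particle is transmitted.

T = 0.290

E < U₀: inside the barrier ψ ∝ e^{±κx} with κ = √(2m(U₀ − E))/ℏ = 2.623.
κa = 1.214, sinh(κa) = 1.536.
Matching ψ, ψ′ at both faces gives T = [1 + U₀² sinh²(κa) / (4E(U₀ − E))]⁻¹ = 1/3.454 = 0.290.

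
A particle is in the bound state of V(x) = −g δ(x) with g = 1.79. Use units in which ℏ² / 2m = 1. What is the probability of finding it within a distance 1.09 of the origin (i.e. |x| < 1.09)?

P = 0.858

The normalised bound state is ψ = √κ e^{−κ|x|} with κ = mg/ℏ² = 0.8950.
P(|x| < d) = ∫_{−d}^{d} κ e^{−2κ|x|} dx = 1 − e^{−2κd} = 1 − e^{−1.951} = 0.8579.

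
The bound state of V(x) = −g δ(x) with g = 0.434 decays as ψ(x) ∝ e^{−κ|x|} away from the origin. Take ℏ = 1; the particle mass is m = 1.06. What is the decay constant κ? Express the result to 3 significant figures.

κ = 0.460

Integrating the TISE across x = 0 gives the cusp condition ψ'(0⁺) − ψ'(0⁻) = −(2mg/ℏ²)ψ(0).
With ψ ∝ e^{−κ|x|} this yields −2κ = −2mg/ℏ², so κ = mg/ℏ² = 0.4600.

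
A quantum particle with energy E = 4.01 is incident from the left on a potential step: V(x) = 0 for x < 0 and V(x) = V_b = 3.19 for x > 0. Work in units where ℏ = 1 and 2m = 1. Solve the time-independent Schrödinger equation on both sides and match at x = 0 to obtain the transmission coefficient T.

T = 0.858

On each side the TISE gives plane waves with k = √(2m(E − V))/ℏ: k₁ = √(2·½·4.01) = 2.002, k₂ = √(2·½·0.82) = 0.9055.
Continuity of ψ and ψ′ at the step yields the reflection amplitude r = (k₁ − k₂)/(k₁ + k₂) = 0.3772; thus R = |r|² = 0.1423, T = 0.8577.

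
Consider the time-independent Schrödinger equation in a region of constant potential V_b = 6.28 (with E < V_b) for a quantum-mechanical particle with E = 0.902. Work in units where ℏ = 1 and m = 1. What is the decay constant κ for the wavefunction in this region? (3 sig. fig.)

Since E < V_b the TISE in this region is ψ'' = κ²ψ with κ = √(2m(V_b − E))/ℏ.
κ = √(2 × 1 × 5.378) = 3.280.

κ = 3.28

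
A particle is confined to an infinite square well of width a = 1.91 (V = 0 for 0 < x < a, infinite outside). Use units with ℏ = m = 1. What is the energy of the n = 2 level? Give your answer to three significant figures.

The infinite-well eigenfunctions ψ_n = √(2/a) sin(nπx/a) vanish at both walls, giving E_n = n²π²ℏ²/(2ma²).
E_2 = 2² × π² / (2 × 1 × 1.91²) = 5.411.

E = 5.41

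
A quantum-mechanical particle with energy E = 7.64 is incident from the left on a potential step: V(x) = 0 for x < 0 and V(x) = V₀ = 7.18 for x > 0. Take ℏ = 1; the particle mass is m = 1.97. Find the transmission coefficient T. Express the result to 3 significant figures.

The wavenumbers are k₁ = √(2mE)/ℏ = 5.486 on the left and k₂ = √(2m(E − V₀))/ℏ = 1.346 on the right.
Continuity of ψ and ψ′ at the step yields the reflection amplitude r = (k₁ − k₂)/(k₁ + k₂) = 0.6059; thus R = |r|² = 0.3672, T = 0.6328.

T = 0.633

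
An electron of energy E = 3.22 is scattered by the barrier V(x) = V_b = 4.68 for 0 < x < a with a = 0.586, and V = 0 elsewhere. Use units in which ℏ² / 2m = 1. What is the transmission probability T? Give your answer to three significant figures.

E < V_b: inside the barrier ψ ∝ e^{±κx} with κ = √(2m(V_b − E))/ℏ = 1.208.
κa = 0.7081, sinh(κa) = 0.7687.
The exact tunnelling result is T⁻¹ = 1 + V_b² sinh²(κa) / [4E(V_b − E)] = 1.688, so T = 0.592.

T = 0.592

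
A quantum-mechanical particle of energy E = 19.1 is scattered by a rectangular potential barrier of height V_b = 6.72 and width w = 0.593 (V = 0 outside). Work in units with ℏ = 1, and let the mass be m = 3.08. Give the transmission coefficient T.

E > V_b: inside the barrier k₂ = √(2m(E − V_b))/ℏ = 8.733, k₂w = 5.179.
Matching at both interfaces gives T⁻¹ = 1 + V_b² sin²(k₂w) / [4E(E − V_b)] = 1.038, hence T = 0.963.

T = 0.963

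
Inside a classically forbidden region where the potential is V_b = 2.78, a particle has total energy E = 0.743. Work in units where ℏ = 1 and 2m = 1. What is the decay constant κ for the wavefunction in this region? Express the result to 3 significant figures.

κ = 1.43

Since E < V_b the TISE in this region is ψ'' = κ²ψ with κ = √(2m(V_b − E))/ℏ.
κ = √(2 × 0.5 × 2.037) = 1.427.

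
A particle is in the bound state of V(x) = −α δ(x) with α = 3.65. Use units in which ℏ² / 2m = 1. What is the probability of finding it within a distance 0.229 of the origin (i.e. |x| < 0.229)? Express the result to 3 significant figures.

The normalised bound state is ψ = √κ e^{−κ|x|} with κ = mα/ℏ² = 1.825.
P(|x| < d) = ∫_{−d}^{d} κ e^{−2κ|x|} dx = 1 − e^{−2κd} = 1 − e^{−0.8359} = 0.5665.

P = 0.566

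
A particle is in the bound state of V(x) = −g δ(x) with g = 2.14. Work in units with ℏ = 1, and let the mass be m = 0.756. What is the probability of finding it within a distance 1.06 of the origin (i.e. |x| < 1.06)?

The normalised bound state is ψ = √κ e^{−κ|x|} with κ = mg/ℏ² = 1.618.
P(|x| < d) = ∫_{−d}^{d} κ e^{−2κ|x|} dx = 1 − e^{−2κd} = 1 − e^{−3.430} = 0.9676.

P = 0.968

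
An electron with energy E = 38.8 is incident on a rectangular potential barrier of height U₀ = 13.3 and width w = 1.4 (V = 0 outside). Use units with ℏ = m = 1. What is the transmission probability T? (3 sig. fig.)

T = 0.987

E > U₀: inside the barrier k₂ = √(2m(E − U₀))/ℏ = 7.141, k₂w = 9.998.
T = [1 + U₀² sin²(k₂w) / (4E(E − U₀))]⁻¹ = 1/1.013 = 0.987.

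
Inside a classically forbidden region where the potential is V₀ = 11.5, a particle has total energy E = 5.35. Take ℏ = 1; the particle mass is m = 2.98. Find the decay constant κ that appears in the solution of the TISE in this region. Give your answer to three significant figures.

Since E < V₀ the TISE in this region is ψ'' = κ²ψ with κ = √(2m(V₀ − E))/ℏ.
κ = √(2 × 2.98 × 6.15) = 6.054.

κ = 6.05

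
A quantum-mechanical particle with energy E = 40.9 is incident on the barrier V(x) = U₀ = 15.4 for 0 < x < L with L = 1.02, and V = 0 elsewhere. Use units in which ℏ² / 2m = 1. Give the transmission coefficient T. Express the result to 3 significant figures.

T = 0.955

Above the barrier the interior wavenumber is k₂ = √(2m(E − U₀))/ℏ = 5.050, giving phase k₂L = 5.151.
T = [1 + U₀² sin²(k₂L) / (4E(E − U₀))]⁻¹ = 1/1.047 = 0.955.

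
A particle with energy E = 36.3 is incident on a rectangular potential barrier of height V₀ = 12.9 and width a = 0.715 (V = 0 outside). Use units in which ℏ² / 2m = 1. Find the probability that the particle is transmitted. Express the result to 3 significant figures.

E > V₀: inside the barrier k₂ = √(2m(E − V₀))/ℏ = 4.837, k₂a = 3.459.
T = [1 + V₀² sin²(k₂a) / (4E(E − V₀))]⁻¹ = 1/1.005 = 0.995.

T = 0.995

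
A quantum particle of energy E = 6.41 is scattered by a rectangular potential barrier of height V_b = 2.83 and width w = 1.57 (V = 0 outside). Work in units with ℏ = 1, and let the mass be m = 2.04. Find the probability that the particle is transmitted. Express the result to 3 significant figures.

Above the barrier the interior wavenumber is k₂ = √(2m(E − V_b))/ℏ = 3.822, giving phase k₂w = 6.000.
T = [1 + V_b² sin²(k₂w) / (4E(E − V_b))]⁻¹ = 1/1.007 = 0.993.

T = 0.993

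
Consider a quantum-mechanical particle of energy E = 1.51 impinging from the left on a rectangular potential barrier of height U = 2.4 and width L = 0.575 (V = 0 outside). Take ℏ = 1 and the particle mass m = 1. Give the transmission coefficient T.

Since E < U the interior solution is evanescent with decay constant κ = √(2m(U − E))/ℏ = 1.334.
κL = 0.7671, sinh(κL) = 0.8446.
The exact tunnelling result is T⁻¹ = 1 + U² sinh²(κL) / [4E(U − E)] = 1.764, so T = 0.567.

T = 0.567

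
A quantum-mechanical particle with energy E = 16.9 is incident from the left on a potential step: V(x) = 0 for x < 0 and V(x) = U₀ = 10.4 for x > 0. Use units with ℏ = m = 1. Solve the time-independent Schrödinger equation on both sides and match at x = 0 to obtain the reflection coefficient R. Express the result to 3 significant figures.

The wavenumbers are k₁ = √(2mE)/ℏ = 5.814 on the left and k₂ = √(2m(E − U₀))/ℏ = 3.606 on the right.
Continuity of ψ and ψ′ at the step yields the reflection amplitude r = (k₁ − k₂)/(k₁ + k₂) = 0.2344; thus R = |r|² = 0.05496, T = 0.9450.

R = 0.0550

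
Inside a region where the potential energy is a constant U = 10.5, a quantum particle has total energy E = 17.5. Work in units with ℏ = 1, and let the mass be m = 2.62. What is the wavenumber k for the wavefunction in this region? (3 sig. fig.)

With E > U the solution is oscillatory, ψ ∝ e^{±ikx} with k = √(2m(E − U))/ℏ.
k = √(2 × 2.62 × 7) = 6.056.

k = 6.06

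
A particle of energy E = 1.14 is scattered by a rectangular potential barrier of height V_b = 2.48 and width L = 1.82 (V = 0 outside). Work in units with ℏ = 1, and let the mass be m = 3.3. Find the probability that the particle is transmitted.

T = 0.0000791

E < V_b: inside the barrier ψ ∝ e^{±κx} with κ = √(2m(V_b − E))/ℏ = 2.974.
κL = 5.412, sinh(κL) = 112.1.
Matching ψ, ψ′ at both faces gives T = [1 + V_b² sinh²(κL) / (4E(V_b − E))]⁻¹ = 1/12650 = 0.0000791.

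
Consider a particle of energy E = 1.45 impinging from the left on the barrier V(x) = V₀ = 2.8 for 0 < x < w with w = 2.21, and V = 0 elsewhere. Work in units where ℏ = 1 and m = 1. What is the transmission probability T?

T = 0.00280

Since E < V₀ the interior solution is evanescent with decay constant κ = √(2m(V₀ − E))/ℏ = 1.643.
κw = 3.631, sinh(κw) = 18.87.
The exact tunnelling result is T⁻¹ = 1 + V₀² sinh²(κw) / [4E(V₀ − E)] = 357.5, so T = 0.00280.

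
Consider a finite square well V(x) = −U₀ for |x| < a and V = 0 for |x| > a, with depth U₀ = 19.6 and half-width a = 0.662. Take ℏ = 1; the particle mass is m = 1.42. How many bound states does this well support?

N = 4

Define the well-strength parameter z₀ = (a/ℏ)√(2mU₀) = 0.662 × √(2·1.42·19.6) = 4.939.
A new bound state (alternating even/odd) appears each time z₀ passes a multiple of π/2, so N = ⌊2z₀/π⌋ + 1 = ⌊3.144⌋ + 1 = 4.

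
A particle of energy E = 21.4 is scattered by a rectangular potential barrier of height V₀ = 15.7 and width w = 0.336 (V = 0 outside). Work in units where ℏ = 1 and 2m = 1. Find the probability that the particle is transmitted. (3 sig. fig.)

Above the barrier the interior wavenumber is k₂ = √(2m(E − V₀))/ℏ = 2.387, giving phase k₂w = 0.8022.
Matching at both interfaces gives T⁻¹ = 1 + V₀² sin²(k₂w) / [4E(E − V₀)] = 1.261, hence T = 0.793.

T = 0.793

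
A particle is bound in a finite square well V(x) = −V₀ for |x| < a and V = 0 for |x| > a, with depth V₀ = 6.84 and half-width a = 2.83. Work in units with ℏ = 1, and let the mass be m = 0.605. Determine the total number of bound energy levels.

N = 6

Define the well-strength parameter z₀ = (a/ℏ)√(2mV₀) = 2.83 × √(2·0.605·6.84) = 8.142.
A new bound state (alternating even/odd) appears each time z₀ passes a multiple of π/2, so N = ⌊2z₀/π⌋ + 1 = ⌊5.183⌋ + 1 = 6.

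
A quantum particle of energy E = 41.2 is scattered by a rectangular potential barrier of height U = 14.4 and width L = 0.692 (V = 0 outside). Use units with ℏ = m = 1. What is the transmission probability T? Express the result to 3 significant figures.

T = 0.960

Above the barrier the interior wavenumber is k₂ = √(2m(E − U))/ℏ = 7.321, giving phase k₂L = 5.066.
T = [1 + U² sin²(k₂L) / (4E(E − U))]⁻¹ = 1/1.041 = 0.960.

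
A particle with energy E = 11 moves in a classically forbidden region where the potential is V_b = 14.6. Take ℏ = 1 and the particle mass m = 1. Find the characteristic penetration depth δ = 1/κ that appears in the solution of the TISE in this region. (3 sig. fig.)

Since E < V_b the TISE in this region is ψ'' = κ²ψ with κ = √(2m(V_b − E))/ℏ.
κ = √(2 × 1 × 3.6) = 2.683. The penetration depth is δ = 1/κ = 0.373.

δ = 0.373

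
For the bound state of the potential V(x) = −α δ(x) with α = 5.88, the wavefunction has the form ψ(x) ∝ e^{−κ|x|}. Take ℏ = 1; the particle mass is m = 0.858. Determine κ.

Integrating the TISE across x = 0 gives the cusp condition ψ'(0⁺) − ψ'(0⁻) = −(2mα/ℏ²)ψ(0).
With ψ ∝ e^{−κ|x|} this yields −2κ = −2mα/ℏ², so κ = mα/ℏ² = 5.045.

κ = 5.05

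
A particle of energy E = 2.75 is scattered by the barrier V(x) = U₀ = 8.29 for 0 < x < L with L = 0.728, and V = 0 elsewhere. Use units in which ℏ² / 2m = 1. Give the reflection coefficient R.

R = 0.890

E < U₀: inside the barrier ψ ∝ e^{±κx} with κ = √(2m(U₀ − E))/ℏ = 2.354.
κL = 1.714, sinh(κL) = 2.684.
The exact tunnelling result is T⁻¹ = 1 + U₀² sinh²(κL) / [4E(U₀ − E)] = 9.125, so T = 0.110.
R = 1 − T = 0.890.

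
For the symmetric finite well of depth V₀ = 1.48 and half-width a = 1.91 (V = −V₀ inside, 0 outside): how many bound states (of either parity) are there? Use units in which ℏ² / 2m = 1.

Define the well-strength parameter z₀ = (a/ℏ)√(2mV₀) = 1.91 × √(2·0.5·1.48) = 2.324.
The even/odd transcendental equations gain one root per π/2 in z₀, giving N = 1 + ⌊2z₀/π⌋ = 1 + ⌊1.479⌋ = 2.

N = 2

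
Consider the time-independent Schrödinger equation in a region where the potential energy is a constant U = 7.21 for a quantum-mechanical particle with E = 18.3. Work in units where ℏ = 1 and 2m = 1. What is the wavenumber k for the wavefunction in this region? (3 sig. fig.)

With E > U the solution is oscillatory, ψ ∝ e^{±ikx} with k = √(2m(E − U))/ℏ.
k = √(2 × 0.5 × 11.09) = 3.330.

k = 3.33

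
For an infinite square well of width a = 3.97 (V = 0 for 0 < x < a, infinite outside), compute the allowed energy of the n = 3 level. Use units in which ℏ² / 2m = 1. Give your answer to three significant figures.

E = 5.64

The infinite-well eigenfunctions ψ_n = √(2/a) sin(nπx/a) vanish at both walls, giving E_n = n²π²ℏ²/(2ma²).
E_3 = 3² × π² / (2 × 0.5 × 3.97²) = 5.636.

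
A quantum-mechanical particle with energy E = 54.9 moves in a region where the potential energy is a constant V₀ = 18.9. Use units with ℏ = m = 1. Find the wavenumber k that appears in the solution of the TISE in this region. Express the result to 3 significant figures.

With E > V₀ the solution is oscillatory, ψ ∝ e^{±ikx} with k = √(2m(E − V₀))/ℏ.
k = √(2 × 1 × 36) = 8.485.

k = 8.49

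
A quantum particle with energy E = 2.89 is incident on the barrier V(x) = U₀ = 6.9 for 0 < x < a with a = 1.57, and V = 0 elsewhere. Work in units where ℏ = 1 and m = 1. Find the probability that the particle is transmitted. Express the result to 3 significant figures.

Since E < U₀ the interior solution is evanescent with decay constant κ = √(2m(U₀ − E))/ℏ = 2.832.
κa = 4.446, sinh(κa) = 42.64.
Matching ψ, ψ′ at both faces gives T = [1 + U₀² sinh²(κa) / (4E(U₀ − E))]⁻¹ = 1/1869 = 0.000535.

T = 0.000535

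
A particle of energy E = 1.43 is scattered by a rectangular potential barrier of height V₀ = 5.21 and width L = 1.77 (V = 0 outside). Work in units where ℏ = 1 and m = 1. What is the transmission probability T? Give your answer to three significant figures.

T = 0.000189

Since E < V₀ the interior solution is evanescent with decay constant κ = √(2m(V₀ − E))/ℏ = 2.750.
κL = 4.867, sinh(κL) = 64.94.
Matching ψ, ψ′ at both faces gives T = [1 + V₀² sinh²(κL) / (4E(V₀ − E))]⁻¹ = 1/5296 = 0.000189.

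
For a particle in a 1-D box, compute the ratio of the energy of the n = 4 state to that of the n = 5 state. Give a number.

E_n = n²π²ℏ²/(2mL²) so the ratio is n₂²/n₁² = 16/25 = 0.64.

0.64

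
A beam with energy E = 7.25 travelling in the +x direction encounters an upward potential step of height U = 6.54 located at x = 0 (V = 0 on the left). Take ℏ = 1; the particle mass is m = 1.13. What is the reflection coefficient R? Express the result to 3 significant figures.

The wavenumbers are k₁ = √(2mE)/ℏ = 4.048 on the left and k₂ = √(2m(E − U))/ℏ = 1.267 on the right.
Matching ψ and ψ′ at x = 0 gives r = (k₁ − k₂)/(k₁ + k₂), so R = r² = 0.2738 and T = 1 − R = 0.7262.

R = 0.274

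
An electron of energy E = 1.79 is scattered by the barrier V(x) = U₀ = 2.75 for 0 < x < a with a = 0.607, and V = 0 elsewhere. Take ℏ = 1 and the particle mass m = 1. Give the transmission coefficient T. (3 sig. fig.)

E < U₀: inside the barrier ψ ∝ e^{±κx} with κ = √(2m(U₀ − E))/ℏ = 1.386.
κa = 0.8411, sinh(κa) = 0.9438.
Matching ψ, ψ′ at both faces gives T = [1 + U₀² sinh²(κa) / (4E(U₀ − E))]⁻¹ = 1/1.980 = 0.505.

T = 0.505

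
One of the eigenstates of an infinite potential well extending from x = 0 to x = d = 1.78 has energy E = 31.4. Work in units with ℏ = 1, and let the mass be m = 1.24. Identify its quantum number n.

From E_n = n²π²ℏ²/(2md²) invert to n = √(2md²E)/(πℏ).
n = (1.78/π) × √(2 × 1.24 × 31.4) = 5.000 → n = 5.

n = 5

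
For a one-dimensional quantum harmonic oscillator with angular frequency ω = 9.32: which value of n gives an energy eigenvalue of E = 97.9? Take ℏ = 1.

n = 10

E_n = ℏω(n + ½) ⇒ n = E/(ℏω) − ½ = 97.9/9.32 − 0.5 = 10.004 → n = 10.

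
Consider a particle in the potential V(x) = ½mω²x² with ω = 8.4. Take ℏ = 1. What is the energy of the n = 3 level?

The oscillator eigenvalues are E_n = ℏω(n + ½), so E_3 = 8.4 × 3.5 = 29.40.

E = 29.4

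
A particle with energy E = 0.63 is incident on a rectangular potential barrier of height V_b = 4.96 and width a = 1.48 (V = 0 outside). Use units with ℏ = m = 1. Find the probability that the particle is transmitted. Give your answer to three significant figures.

T = 0.000292

Since E < V_b the interior solution is evanescent with decay constant κ = √(2m(V_b − E))/ℏ = 2.943.
κa = 4.355, sinh(κa) = 38.94.
Matching ψ, ψ′ at both faces gives T = [1 + V_b² sinh²(κa) / (4E(V_b − E))]⁻¹ = 1/3420 = 0.000292.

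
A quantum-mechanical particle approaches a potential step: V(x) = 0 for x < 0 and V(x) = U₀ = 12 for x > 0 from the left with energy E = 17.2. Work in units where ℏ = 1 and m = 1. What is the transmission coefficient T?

The wavenumbers are k₁ = √(2mE)/ℏ = 5.865 on the left and k₂ = √(2m(E − U₀))/ℏ = 3.225 on the right.
Matching ψ and ψ′ at x = 0 gives r = (k₁ − k₂)/(k₁ + k₂), so R = r² = 0.08436 and T = 1 − R = 0.9156.

T = 0.916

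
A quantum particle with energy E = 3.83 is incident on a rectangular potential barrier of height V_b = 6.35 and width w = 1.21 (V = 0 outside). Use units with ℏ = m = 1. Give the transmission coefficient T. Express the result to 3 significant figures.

T = 0.0166

E < V_b: inside the barrier ψ ∝ e^{±κx} with κ = √(2m(V_b − E))/ℏ = 2.245.
κw = 2.716, sinh(κw) = 7.530.
Matching ψ, ψ′ at both faces gives T = [1 + V_b² sinh²(κw) / (4E(V_b − E))]⁻¹ = 1/60.22 = 0.0166.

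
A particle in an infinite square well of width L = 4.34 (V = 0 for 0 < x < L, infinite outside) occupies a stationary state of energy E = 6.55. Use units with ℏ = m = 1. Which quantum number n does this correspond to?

From E_n = n²π²ℏ²/(2mL²) invert to n = √(2mL²E)/(πℏ).
n = (4.34/π) × √(2 × 1 × 6.55) = 5.000 → n = 5.

n = 5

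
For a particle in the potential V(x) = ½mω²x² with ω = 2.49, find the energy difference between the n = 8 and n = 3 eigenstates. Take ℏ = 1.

ΔE = 12.5

E_n = ℏω(n + ½), so ΔE = (8 − 3) ℏω = 5 × 2.49 = 12.45.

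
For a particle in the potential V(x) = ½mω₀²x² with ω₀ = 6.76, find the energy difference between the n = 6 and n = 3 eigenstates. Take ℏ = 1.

ΔE = 20.3

E_n = ℏω₀(n + ½), so ΔE = (6 − 3) ℏω₀ = 3 × 6.76 = 20.28.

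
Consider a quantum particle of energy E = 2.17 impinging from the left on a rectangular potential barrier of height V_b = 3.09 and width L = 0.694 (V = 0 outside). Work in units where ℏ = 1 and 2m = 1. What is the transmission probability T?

T = 0.620

E < V_b: inside the barrier ψ ∝ e^{±κx} with κ = √(2m(V_b − E))/ℏ = 0.9592.
κL = 0.6657, sinh(κL) = 0.7159.
Matching ψ, ψ′ at both faces gives T = [1 + V_b² sinh²(κL) / (4E(V_b − E))]⁻¹ = 1/1.613 = 0.620.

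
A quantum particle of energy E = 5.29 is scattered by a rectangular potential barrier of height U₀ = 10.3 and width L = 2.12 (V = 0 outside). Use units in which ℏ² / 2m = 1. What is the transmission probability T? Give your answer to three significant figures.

T = 0.000302

Since E < U₀ the interior solution is evanescent with decay constant κ = √(2m(U₀ − E))/ℏ = 2.238.
κL = 4.745, sinh(κL) = 57.51.
The exact tunnelling result is T⁻¹ = 1 + U₀² sinh²(κL) / [4E(U₀ − E)] = 3311, so T = 0.000302.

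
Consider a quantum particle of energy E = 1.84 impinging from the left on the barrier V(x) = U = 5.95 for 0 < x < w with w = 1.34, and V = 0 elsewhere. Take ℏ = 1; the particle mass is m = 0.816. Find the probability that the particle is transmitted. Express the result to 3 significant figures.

T = 0.00330

E < U: inside the barrier ψ ∝ e^{±κx} with κ = √(2m(U − E))/ℏ = 2.590.
κw = 3.470, sinh(κw) = 16.06.
The exact tunnelling result is T⁻¹ = 1 + U² sinh²(κw) / [4E(U − E)] = 302.9, so T = 0.00330.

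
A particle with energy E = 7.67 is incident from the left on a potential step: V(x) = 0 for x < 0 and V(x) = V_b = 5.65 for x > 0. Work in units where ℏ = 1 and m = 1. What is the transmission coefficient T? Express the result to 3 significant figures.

The wavenumbers are k₁ = √(2mE)/ℏ = 3.917 on the left and k₂ = √(2m(E − V_b))/ℏ = 2.010 on the right.
Continuity of ψ and ψ′ at the step yields the reflection amplitude r = (k₁ − k₂)/(k₁ + k₂) = 0.3217; thus R = |r|² = 0.1035, T = 0.8965.

T = 0.897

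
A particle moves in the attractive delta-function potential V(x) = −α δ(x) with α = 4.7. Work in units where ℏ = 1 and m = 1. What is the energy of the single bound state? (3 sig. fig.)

E = -11.0

For x ≠ 0 the bound state is ψ ∝ e^{−κ|x|}; integrating the TISE across the delta gives the cusp condition 2κ = 2mα/ℏ², so κ = 4.700.
Then E = −ℏ²κ²/(2m) = −mα²/(2ℏ²) = -11.05.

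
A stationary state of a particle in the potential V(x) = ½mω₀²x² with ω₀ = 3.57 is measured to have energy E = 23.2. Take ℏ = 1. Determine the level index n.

Invert E_n = (n + ½)ℏω₀: n = E/ℏω₀ − ½ = 5.999, so n = 6.

n = 6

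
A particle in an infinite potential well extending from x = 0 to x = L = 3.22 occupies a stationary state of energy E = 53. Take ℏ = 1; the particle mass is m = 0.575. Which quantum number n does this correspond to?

From E_n = n²π²ℏ²/(2mL²) invert to n = √(2mL²E)/(πℏ).
n = (3.22/π) × √(2 × 0.575 × 53) = 8.002 → n = 8.

n = 8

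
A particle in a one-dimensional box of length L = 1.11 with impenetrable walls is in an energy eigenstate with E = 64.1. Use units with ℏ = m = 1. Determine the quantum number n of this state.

n = 4

From E_n = n²π²ℏ²/(2mL²) invert to n = √(2mL²E)/(πℏ).
n = (1.11/π) × √(2 × 1 × 64.1) = 4.001 → n = 4.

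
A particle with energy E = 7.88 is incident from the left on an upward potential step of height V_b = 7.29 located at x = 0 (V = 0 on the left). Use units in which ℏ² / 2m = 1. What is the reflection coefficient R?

R = 0.325

The wavenumbers are k₁ = √(2mE)/ℏ = 2.807 on the left and k₂ = √(2m(E − V_b))/ℏ = 0.7681 on the right.
Continuity of ψ and ψ′ at the step yields the reflection amplitude r = (k₁ − k₂)/(k₁ + k₂) = 0.5703; thus R = |r|² = 0.3253, T = 0.6747.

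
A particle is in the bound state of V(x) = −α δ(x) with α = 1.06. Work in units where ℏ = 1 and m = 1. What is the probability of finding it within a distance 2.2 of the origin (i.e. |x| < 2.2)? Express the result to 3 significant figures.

P = 0.991

The normalised bound state is ψ = √κ e^{−κ|x|} with κ = mα/ℏ² = 1.060.
P(|x| < d) = ∫_{−d}^{d} κ e^{−2κ|x|} dx = 1 − e^{−2κd} = 1 − e^{−4.664} = 0.9906.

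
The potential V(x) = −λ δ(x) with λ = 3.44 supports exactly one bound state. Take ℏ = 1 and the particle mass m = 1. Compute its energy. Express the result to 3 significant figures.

The bound state is ψ(x) = √κ e^{−κ|x|}. The derivative jump ψ'(0⁺) − ψ'(0⁻) = −(2mλ/ℏ²)ψ(0) fixes κ = mλ/ℏ² = 3.440.
Then E = −ℏ²κ²/(2m) = −mλ²/(2ℏ²) = -5.917.

E = -5.92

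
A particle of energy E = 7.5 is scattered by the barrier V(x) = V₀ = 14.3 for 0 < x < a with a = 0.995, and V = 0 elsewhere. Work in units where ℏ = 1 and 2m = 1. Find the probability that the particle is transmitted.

E < V₀: inside the barrier ψ ∝ e^{±κx} with κ = √(2m(V₀ − E))/ℏ = 2.608.
κa = 2.595, sinh(κa) = 6.659.
Matching ψ, ψ′ at both faces gives T = [1 + V₀² sinh²(κa) / (4E(V₀ − E))]⁻¹ = 1/45.44 = 0.0220.

T = 0.0220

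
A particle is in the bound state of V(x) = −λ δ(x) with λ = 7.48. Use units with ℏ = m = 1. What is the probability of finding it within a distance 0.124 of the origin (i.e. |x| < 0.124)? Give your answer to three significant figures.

P = 0.844

The normalised bound state is ψ = √κ e^{−κ|x|} with κ = mλ/ℏ² = 7.480.
P(|x| < d) = ∫_{−d}^{d} κ e^{−2κ|x|} dx = 1 − e^{−2κd} = 1 − e^{−1.855} = 0.8436.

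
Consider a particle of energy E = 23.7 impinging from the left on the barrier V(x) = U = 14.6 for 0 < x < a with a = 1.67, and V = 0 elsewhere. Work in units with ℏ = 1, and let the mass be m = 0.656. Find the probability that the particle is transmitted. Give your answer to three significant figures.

E > U: inside the barrier k₂ = √(2m(E − U))/ℏ = 3.455, k₂a = 5.770.
Matching at both interfaces gives T⁻¹ = 1 + U² sin²(k₂a) / [4E(E − U)] = 1.059, hence T = 0.944.

T = 0.944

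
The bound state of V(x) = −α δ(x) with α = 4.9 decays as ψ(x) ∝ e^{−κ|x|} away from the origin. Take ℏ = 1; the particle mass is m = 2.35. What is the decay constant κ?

κ = 11.5

Integrate −(ℏ²/2m)ψ'' − αδ(x)ψ = Eψ from −ε to +ε: the ψ'' term gives ψ'(0⁺) − ψ'(0⁻) and the δ term gives −(2mα/ℏ²)ψ(0).
With ψ ∝ e^{−κ|x|} this yields −2κ = −2mα/ℏ², so κ = mα/ℏ² = 11.52.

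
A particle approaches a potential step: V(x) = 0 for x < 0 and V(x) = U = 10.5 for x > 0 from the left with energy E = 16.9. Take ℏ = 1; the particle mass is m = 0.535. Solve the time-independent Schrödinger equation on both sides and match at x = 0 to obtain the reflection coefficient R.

R = 0.0567

The wavenumbers are k₁ = √(2mE)/ℏ = 4.252 on the left and k₂ = √(2m(E − U))/ℏ = 2.617 on the right.
Continuity of ψ and ψ′ at the step yields the reflection amplitude r = (k₁ − k₂)/(k₁ + k₂) = 0.2381; thus R = |r|² = 0.05669, T = 0.9433.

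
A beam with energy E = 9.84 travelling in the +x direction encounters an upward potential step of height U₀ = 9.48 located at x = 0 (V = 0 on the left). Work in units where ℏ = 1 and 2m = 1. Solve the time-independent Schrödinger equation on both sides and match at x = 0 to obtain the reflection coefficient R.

On each side the TISE gives plane waves with k = √(2m(E − V))/ℏ: k₁ = √(2·½·9.84) = 3.137, k₂ = √(2·½·0.36) = 0.6000.
Continuity of ψ and ψ′ at the step yields the reflection amplitude r = (k₁ − k₂)/(k₁ + k₂) = 0.6789; thus R = |r|² = 0.4609, T = 0.5391.

R = 0.461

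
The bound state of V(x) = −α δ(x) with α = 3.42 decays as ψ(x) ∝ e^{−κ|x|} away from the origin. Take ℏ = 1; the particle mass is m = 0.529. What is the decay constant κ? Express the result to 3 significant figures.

κ = 1.81

Integrate −(ℏ²/2m)ψ'' − αδ(x)ψ = Eψ from −ε to +ε: the ψ'' term gives ψ'(0⁺) − ψ'(0⁻) and the δ term gives −(2mα/ℏ²)ψ(0).
With ψ ∝ e^{−κ|x|} this yields −2κ = −2mα/ℏ², so κ = mα/ℏ² = 1.809.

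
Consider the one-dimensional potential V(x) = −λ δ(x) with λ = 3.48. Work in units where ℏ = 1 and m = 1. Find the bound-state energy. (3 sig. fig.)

For x ≠ 0 the bound state is ψ ∝ e^{−κ|x|}; integrating the TISE across the delta gives the cusp condition 2κ = 2mλ/ℏ², so κ = 3.480.
Then E = −ℏ²κ²/(2m) = −mλ²/(2ℏ²) = -6.055.

E = -6.06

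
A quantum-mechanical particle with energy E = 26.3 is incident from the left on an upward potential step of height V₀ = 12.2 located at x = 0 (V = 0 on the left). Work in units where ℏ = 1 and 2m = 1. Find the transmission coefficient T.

The wavenumbers are k₁ = √(2mE)/ℏ = 5.128 on the left and k₂ = √(2m(E − V₀))/ℏ = 3.755 on the right.
Continuity of ψ and ψ′ at the step yields the reflection amplitude r = (k₁ − k₂)/(k₁ + k₂) = 0.1546; thus R = |r|² = 0.02390, T = 0.9761.

T = 0.976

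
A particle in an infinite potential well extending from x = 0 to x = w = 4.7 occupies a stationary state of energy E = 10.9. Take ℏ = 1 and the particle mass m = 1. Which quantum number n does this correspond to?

From E_n = n²π²ℏ²/(2mw²) invert to n = √(2mw²E)/(πℏ).
n = (4.7/π) × √(2 × 1 × 10.9) = 6.985 → n = 7.

n = 7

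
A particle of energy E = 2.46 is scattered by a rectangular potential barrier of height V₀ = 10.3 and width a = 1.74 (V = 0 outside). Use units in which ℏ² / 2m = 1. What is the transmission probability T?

E < V₀: inside the barrier ψ ∝ e^{±κx} with κ = √(2m(V₀ − E))/ℏ = 2.800.
κa = 4.872, sinh(κa) = 65.29.
Matching ψ, ψ′ at both faces gives T = [1 + V₀² sinh²(κa) / (4E(V₀ − E))]⁻¹ = 1/5863 = 0.000171.

T = 0.000171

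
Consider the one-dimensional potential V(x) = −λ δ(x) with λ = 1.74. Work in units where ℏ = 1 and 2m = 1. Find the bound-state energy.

The bound state is ψ(x) = √κ e^{−κ|x|}. The derivative jump ψ'(0⁺) − ψ'(0⁻) = −(2mλ/ℏ²)ψ(0) fixes κ = mλ/ℏ² = 0.8700.
Then E = −ℏ²κ²/(2m) = −mλ²/(2ℏ²) = -0.7569.

E = -0.757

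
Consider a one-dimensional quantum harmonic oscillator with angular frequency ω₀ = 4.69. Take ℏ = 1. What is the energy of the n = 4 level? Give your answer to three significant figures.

The oscillator eigenvalues are E_n = ℏω₀(n + ½), so E_4 = 4.69 × 4.5 = 21.11.

E = 21.1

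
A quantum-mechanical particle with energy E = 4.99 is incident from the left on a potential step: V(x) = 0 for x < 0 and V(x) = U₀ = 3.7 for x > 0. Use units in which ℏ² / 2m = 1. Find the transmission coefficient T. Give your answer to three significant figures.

T = 0.894

On each side the TISE gives plane waves with k = √(2m(E − V))/ℏ: k₁ = √(2·½·4.99) = 2.234, k₂ = √(2·½·1.29) = 1.136.
Matching ψ and ψ′ at x = 0 gives r = (k₁ − k₂)/(k₁ + k₂), so R = r² = 0.1062 and T = 1 − R = 0.8938.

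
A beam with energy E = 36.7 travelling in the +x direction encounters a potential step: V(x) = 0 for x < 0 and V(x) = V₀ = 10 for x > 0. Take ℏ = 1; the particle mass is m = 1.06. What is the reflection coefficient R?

On each side the TISE gives plane waves with k = √(2m(E − V))/ℏ: k₁ = √(2·1.06·36.7) = 8.821, k₂ = √(2·1.06·26.7) = 7.524.
Continuity of ψ and ψ′ at the step yields the reflection amplitude r = (k₁ − k₂)/(k₁ + k₂) = 0.07936; thus R = |r|² = 0.006298, T = 0.9937.

R = 0.00630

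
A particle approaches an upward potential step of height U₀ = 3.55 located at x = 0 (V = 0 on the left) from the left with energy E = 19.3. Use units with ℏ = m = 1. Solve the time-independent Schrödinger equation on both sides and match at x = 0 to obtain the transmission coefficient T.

T = 0.997

On each side the TISE gives plane waves with k = √(2m(E − V))/ℏ: k₁ = √(2·1·19.3) = 6.213, k₂ = √(2·1·15.75) = 5.612.
Matching ψ and ψ′ at x = 0 gives r = (k₁ − k₂)/(k₁ + k₂), so R = r² = 0.002578 and T = 1 − R = 0.9974.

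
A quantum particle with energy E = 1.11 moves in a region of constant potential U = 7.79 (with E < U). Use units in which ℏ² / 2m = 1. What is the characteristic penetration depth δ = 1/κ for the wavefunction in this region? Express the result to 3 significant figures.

δ = 0.387

Since E < U the TISE in this region is ψ'' = κ²ψ with κ = √(2m(U − E))/ℏ.
κ = √(2 × 0.5 × 6.68) = 2.585. The penetration depth is δ = 1/κ = 0.387.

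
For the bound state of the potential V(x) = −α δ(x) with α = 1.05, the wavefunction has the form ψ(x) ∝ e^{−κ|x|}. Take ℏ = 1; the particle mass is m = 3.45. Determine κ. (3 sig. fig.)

Integrating the TISE across x = 0 gives the cusp condition ψ'(0⁺) − ψ'(0⁻) = −(2mα/ℏ²)ψ(0).
With ψ ∝ e^{−κ|x|} this yields −2κ = −2mα/ℏ², so κ = mα/ℏ² = 3.623.

κ = 3.62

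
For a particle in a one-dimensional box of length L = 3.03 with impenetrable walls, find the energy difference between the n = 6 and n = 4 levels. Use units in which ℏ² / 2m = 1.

ΔE = 21.5

E_n = n²π²ℏ²/(2mL²), so ΔE = (6² − 4²) π²ℏ²/(2mL²).
ΔE = 20 × π² / (2 × 0.5 × 3.03²) = 21.50.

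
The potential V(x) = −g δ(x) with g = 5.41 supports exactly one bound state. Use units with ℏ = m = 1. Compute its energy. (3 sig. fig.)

For x ≠ 0 the bound state is ψ ∝ e^{−κ|x|}; integrating the TISE across the delta gives the cusp condition 2κ = 2mg/ℏ², so κ = 5.410.
Then E = −ℏ²κ²/(2m) = −mg²/(2ℏ²) = -14.63.

E = -14.6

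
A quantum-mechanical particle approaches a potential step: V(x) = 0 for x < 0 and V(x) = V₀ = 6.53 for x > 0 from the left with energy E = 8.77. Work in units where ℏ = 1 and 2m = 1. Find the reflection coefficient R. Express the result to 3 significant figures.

On each side the TISE gives plane waves with k = √(2m(E − V))/ℏ: k₁ = √(2·½·8.77) = 2.961, k₂ = √(2·½·2.24) = 1.497.
Continuity of ψ and ψ′ at the step yields the reflection amplitude r = (k₁ − k₂)/(k₁ + k₂) = 0.3286; thus R = |r|² = 0.1080, T = 0.8920.

R = 0.108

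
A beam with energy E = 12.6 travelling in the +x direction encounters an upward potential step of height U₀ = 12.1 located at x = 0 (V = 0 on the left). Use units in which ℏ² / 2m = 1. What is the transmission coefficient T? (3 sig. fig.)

On each side the TISE gives plane waves with k = √(2m(E − V))/ℏ: k₁ = √(2·½·12.6) = 3.550, k₂ = √(2·½·0.5) = 0.7071.
Matching ψ and ψ′ at x = 0 gives r = (k₁ − k₂)/(k₁ + k₂), so R = r² = 0.4459 and T = 1 − R = 0.5541.

T = 0.554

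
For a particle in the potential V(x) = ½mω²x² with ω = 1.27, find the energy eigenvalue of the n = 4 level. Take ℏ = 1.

The oscillator eigenvalues are E_n = ℏω(n + ½), so E_4 = 1.27 × 4.5 = 5.715.

E = 5.72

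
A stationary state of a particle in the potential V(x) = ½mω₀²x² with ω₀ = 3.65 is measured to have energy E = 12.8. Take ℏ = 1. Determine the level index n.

E_n = ℏω₀(n + ½) ⇒ n = E/(ℏω₀) − ½ = 12.8/3.65 − 0.5 = 3.007 → n = 3.

n = 3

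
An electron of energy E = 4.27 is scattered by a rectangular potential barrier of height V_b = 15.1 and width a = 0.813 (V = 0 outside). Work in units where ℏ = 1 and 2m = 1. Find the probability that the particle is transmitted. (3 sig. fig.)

Since E < V_b the interior solution is evanescent with decay constant κ = √(2m(V_b − E))/ℏ = 3.291.
κa = 2.675, sinh(κa) = 7.225.
Matching ψ, ψ′ at both faces gives T = [1 + V_b² sinh²(κa) / (4E(V_b − E))]⁻¹ = 1/65.35 = 0.0153.

T = 0.0153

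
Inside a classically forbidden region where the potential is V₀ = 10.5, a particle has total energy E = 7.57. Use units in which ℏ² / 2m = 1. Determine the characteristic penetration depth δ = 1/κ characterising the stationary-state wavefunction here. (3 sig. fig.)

δ = 0.584

Since E < V₀ the TISE in this region is ψ'' = κ²ψ with κ = √(2m(V₀ − E))/ℏ.
κ = √(2 × 0.5 × 2.93) = 1.712. The penetration depth is δ = 1/κ = 0.584.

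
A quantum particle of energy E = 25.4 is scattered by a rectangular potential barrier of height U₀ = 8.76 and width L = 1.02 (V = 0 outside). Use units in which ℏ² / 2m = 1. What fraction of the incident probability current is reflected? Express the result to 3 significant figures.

R = 0.0319

Above the barrier the interior wavenumber is k₂ = √(2m(E − U₀))/ℏ = 4.079, giving phase k₂L = 4.161.
Matching at both interfaces gives T⁻¹ = 1 + U₀² sin²(k₂L) / [4E(E − U₀)] = 1.033, hence T = 0.968.
R = 1 − T = 0.0319.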